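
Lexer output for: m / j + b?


Scan left to right, longest-match per lexeme
Tokens: ID(m), OP(/), ID(j), OP(+), ID(b)


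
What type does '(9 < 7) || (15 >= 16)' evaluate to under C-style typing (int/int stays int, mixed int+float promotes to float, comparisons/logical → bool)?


Operand types: bool || bool
Rule: logical operators take bool operands and yield bool
Result type: bool


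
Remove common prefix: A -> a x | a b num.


Common prefix: 'a'
Factored: A -> a A', A' -> x | b num


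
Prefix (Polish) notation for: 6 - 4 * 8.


'*' binds tighter: tree is (- 6 (* 4 8))
Prefix: - 6 * 4 8


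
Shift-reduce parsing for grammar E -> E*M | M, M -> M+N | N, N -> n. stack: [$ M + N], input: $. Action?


handle 'M+N' on top
Action: reduce (M -> M+N)


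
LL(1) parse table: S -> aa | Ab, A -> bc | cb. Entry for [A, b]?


For [A, b]: 'b' ∈ FIRST(bc)
Entry: A -> bc


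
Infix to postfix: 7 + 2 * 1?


* has higher precedence, evaluate 2*1 first
Postfix: 7 2 1 * +


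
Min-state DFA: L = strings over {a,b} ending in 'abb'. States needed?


Track the longest suffix of input matching a prefix of 'abb': 4 classes (prefixes of length 0..3)
Minimal DFA: 4 states


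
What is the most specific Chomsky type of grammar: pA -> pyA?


LHS has context (more than one symbol) and |LHS| ≤ |RHS|
Classification: Type 1 (Context-Sensitive)


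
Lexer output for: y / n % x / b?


Scan left to right, longest-match per lexeme
Tokens: ID(y), OP(/), ID(n), OP(%), ID(x), OP(/), ID(b)


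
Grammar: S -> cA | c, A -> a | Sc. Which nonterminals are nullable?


A nonterminal is nullable iff some alternative derives ε (directly, or every symbol in it is nullable)
Nullable: {}


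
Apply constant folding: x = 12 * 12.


12 * 12 = 144 at compile time
Optimized: x = 144


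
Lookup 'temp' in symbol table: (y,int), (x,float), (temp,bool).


Lookup 'temp' → type bool


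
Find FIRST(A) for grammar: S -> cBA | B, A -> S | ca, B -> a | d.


Per alternative of A: FIRST(S) = {a, c, d}; FIRST(ca) = {c}
FIRST(A) = {a, c, d}


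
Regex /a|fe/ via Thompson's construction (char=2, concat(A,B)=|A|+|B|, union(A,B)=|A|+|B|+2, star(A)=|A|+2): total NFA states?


Syntax tree has 3 char leaf(s), 1 union(s), 0 star(s)
chars contribute 3×2 = 6; each union adds +2; each star adds +2
Total: 6 + 2 + 0 = 8 states


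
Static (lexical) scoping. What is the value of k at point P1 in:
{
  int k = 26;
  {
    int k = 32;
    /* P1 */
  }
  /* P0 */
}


k declared in the same block as P1
k = 32


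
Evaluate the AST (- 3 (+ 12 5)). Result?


Evaluate inner: (+ 12 5) = 17
Evaluate root: (- 3 17) = -14
Result: -14


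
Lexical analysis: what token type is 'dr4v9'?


Pattern: letter/underscore followed by alphanumerics, not a keyword
Type: IDENTIFIER


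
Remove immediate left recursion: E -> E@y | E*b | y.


Left-recursive alternatives: E@y, E*b; non-recursive: y
Introduce E': E -> yE', E' -> @yE' | *bE' | ε


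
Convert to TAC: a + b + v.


Break into single-operator statements:
t1 = a + b
t2 = t1 + v


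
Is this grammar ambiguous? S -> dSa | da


balanced d^n…a^n: each string has a unique parse
Unambiguous


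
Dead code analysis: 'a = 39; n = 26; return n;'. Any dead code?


a is assigned but never read
Dead: 'a = 39'


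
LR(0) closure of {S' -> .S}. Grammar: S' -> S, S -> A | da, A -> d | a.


Start: S' -> .S
For each item with dot before a nonterminal B, add B -> .γ for every B-production
Closure: [S' -> .S, S -> .A, S -> .da, A -> .d, A -> .a]


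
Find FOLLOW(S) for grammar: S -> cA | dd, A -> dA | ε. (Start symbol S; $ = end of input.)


$ ∈ FOLLOW(S). For each A -> αBβ: add FIRST(β)\{ε} to FOLLOW(B); if β nullable, add FOLLOW(A).
FOLLOW(S) = {$}


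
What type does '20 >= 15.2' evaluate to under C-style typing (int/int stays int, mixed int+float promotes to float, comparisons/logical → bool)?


Operand types: int >= float
Rule: comparison yields bool
Result type: bool


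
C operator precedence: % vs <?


'%' is multiplicative (level 10); '<' is relational (level 7)
Higher level binds tighter
'%' has higher precedence than '<'


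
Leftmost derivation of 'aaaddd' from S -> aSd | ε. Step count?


Derivation: S => aSd => aaSdd => aaaSddd => aaaddd
Steps: 4


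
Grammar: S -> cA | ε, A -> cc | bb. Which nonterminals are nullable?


A nonterminal is nullable iff some alternative derives ε (directly, or every symbol in it is nullable)
Nullable: {S}


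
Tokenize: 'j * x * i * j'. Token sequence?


Scan left to right, longest-match per lexeme
Tokens: ID(j), OP(*), ID(x), OP(*), ID(i), OP(*), ID(j)


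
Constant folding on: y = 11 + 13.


11 + 13 = 24 at compile time
Optimized: y = 24


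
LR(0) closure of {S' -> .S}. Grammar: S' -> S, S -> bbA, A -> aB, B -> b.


Start: S' -> .S
For each item with dot before a nonterminal B, add B -> .γ for every B-production
Closure: [S' -> .S, S -> .bbA]


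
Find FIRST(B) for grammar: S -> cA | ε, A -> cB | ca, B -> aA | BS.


Per alternative of B: FIRST(aA) = {a}; FIRST(BS) = {a}
FIRST(B) = {a}


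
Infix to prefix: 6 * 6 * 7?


left-to-right (same/higher precedence on left): tree is (* (* 6 6) 7)
Prefix: * * 6 6 7


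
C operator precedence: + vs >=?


'+' is additive (level 9); '>=' is relational (level 7)
Higher level binds tighter
'+' has higher precedence than '>='


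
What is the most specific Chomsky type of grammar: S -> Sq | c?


Left-linear: every RHS is a terminal or one nonterminal followed by a terminal
Classification: Type 3 (Regular)


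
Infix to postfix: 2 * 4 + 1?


Left to right (same or higher precedence on left)
Postfix: 2 4 * 1 +


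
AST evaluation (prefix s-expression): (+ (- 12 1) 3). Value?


Evaluate inner: (- 12 1) = 11
Evaluate root: (+ 11 3) = 14
Result: 14


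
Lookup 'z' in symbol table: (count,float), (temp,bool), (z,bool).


Lookup 'z' → type bool


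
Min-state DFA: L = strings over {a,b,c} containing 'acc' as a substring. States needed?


KMP-style automaton: 3 progress states + 1 absorbing accept = 4
Minimal DFA: 4 states


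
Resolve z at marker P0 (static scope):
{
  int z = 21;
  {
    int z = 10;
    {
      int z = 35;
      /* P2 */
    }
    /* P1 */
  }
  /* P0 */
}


z declared in the same block as P0
z = 21


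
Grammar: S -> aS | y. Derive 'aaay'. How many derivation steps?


Derivation: S => aS => aaS => aaaS => aaay
Steps: 4


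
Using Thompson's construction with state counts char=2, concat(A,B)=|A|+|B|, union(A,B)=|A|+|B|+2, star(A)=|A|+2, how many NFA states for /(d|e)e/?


Syntax tree has 3 char leaf(s), 1 union(s), 0 star(s)
chars contribute 3×2 = 6; each union adds +2; each star adds +2
Total: 6 + 2 + 0 = 8 states


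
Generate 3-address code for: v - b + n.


Break into single-operator statements:
t1 = v - b
t2 = t1 + n


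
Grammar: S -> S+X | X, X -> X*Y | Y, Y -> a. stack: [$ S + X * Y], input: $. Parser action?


handle 'X*Y' on top
Action: reduce (X -> X*Y)


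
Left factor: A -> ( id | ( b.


Common prefix: '('
Factored: A -> ( A', A' -> id | b


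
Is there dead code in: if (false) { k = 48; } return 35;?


condition is constant false, so the whole block is unreachable
Dead: 'if (false) { k = 48; }'


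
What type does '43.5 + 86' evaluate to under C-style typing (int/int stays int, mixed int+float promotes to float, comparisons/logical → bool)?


Operand types: float + int
Rule: mixed int/float promotes to float; int/int stays int
Result type: float


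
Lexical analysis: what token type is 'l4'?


Pattern: letter/underscore followed by alphanumerics, not a keyword
Type: IDENTIFIER


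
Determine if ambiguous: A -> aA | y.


right-linear, alternatives start with distinct terminals 'a' vs 'y': unique leftmost derivation
Unambiguous


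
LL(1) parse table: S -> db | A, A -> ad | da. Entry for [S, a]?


For [S, a]: 'a' ∈ FIRST(A)
Entry: S -> A


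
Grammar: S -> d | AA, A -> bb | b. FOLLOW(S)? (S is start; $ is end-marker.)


$ ∈ FOLLOW(S). For each A -> αBβ: add FIRST(β)\{ε} to FOLLOW(B); if β nullable, add FOLLOW(A).
FOLLOW(S) = {$}


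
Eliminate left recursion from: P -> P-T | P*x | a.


Left-recursive alternatives: P-T, P*x; non-recursive: a
Introduce P': P -> aP', P' -> -TP' | *xP' | ε


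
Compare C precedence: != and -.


'-' is additive (level 9); '!=' is equality (level 6)
Higher level binds tighter
'-' has higher precedence than '!='


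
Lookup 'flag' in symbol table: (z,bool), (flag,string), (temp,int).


Lookup 'flag' → type string


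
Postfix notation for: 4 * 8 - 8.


Left to right (same or higher precedence on left)
Postfix: 4 8 * 8 -


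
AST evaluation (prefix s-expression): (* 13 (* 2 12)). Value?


Evaluate inner: (* 2 12) = 24
Evaluate root: (* 13 24) = 312
Result: 312


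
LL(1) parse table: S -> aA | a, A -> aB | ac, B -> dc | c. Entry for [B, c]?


For [B, c]: 'c' ∈ FIRST(c)
Entry: B -> c


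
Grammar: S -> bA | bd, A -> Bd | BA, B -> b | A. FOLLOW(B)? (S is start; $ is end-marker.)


$ ∈ FOLLOW(S). For each A -> αBβ: add FIRST(β)\{ε} to FOLLOW(B); if β nullable, add FOLLOW(A).
FOLLOW(B) = {b, d}


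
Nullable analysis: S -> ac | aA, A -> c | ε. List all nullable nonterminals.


A nonterminal is nullable iff some alternative derives ε (directly, or every symbol in it is nullable)
Nullable: {A}


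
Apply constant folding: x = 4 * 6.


4 * 6 = 24 at compile time
Optimized: x = 24


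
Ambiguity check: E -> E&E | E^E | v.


'v&v^v' has two parse trees (no precedence encoded between & and ^)
Ambiguous


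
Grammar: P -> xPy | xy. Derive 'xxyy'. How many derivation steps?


Derivation: P => xPy => xxyy
Steps: 2


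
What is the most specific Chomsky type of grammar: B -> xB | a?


Right-linear: every RHS is a terminal or a terminal followed by one nonterminal
Classification: Type 3 (Regular)


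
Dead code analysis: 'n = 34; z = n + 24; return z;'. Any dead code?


n is read by z's definition; z is returned
No dead code


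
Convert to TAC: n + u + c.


Break into single-operator statements:
t1 = n + u
t2 = t1 + c


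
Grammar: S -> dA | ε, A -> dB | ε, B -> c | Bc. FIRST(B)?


Per alternative of B: FIRST(c) = {c}; FIRST(Bc) = {c}
FIRST(B) = {c}


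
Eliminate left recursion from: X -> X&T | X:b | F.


Left-recursive alternatives: X&T, X:b; non-recursive: F
Introduce X': X -> FX', X' -> &TX' | :bX' | ε


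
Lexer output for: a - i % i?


Scan left to right, longest-match per lexeme
Tokens: ID(a), OP(-), ID(i), OP(%), ID(i)


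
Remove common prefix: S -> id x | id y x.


Common prefix: 'id'
Factored: S -> id S', S' -> x | y x


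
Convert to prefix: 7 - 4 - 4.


left-to-right (same/higher precedence on left): tree is (- (- 7 4) 4)
Prefix: - - 7 4 4


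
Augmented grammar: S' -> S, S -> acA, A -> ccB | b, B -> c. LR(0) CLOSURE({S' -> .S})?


Start: S' -> .S
For each item with dot before a nonterminal B, add B -> .γ for every B-production
Closure: [S' -> .S, S -> .acA]


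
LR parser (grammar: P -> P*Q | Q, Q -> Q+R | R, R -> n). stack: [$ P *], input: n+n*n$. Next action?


no handle ('P*' is not any RHS); shift 'n'
Action: shift


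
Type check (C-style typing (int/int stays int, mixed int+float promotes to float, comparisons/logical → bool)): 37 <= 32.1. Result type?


Operand types: int <= float
Rule: comparison yields bool
Result type: bool


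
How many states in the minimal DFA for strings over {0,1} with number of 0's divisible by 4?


Track (count of 0) mod 4: states 0..3, accept at 0
Minimal DFA: 4 states


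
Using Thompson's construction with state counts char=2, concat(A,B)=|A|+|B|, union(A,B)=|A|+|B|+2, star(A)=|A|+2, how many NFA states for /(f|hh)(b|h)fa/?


Syntax tree has 7 char leaf(s), 2 union(s), 0 star(s)
chars contribute 7×2 = 14; each union adds +2; each star adds +2
Total: 14 + 4 + 0 = 18 states


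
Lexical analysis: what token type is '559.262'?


Pattern: digits with a decimal point
Type: FLOAT_LITERAL


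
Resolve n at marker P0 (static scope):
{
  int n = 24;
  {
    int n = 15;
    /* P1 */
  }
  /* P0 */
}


n declared in the same block as P0
n = 24


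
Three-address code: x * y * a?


Break into single-operator statements:
t1 = x * y
t2 = t1 * a


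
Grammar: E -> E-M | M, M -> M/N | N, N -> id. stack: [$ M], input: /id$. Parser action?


shift '/' to continue M -> M/N
Action: shift


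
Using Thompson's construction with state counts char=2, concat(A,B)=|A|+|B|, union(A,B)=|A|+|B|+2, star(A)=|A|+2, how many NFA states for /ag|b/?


Syntax tree has 3 char leaf(s), 1 union(s), 0 star(s)
chars contribute 3×2 = 6; each union adds +2; each star adds +2
Total: 6 + 2 + 0 = 8 states


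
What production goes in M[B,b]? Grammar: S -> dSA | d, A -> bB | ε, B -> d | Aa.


For [B, b]: 'b' ∈ FIRST(Aa)
Entry: B -> Aa


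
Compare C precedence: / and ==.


'/' is multiplicative (level 10); '==' is equality (level 6)
Higher level binds tighter
'/' has higher precedence than '=='


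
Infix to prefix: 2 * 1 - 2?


left-to-right (same/higher precedence on left): tree is (- (* 2 1) 2)
Prefix: - * 2 1 2


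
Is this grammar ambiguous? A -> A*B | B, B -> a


precedence layered via separate nonterminal B: deterministic
Unambiguous


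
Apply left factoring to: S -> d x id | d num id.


Common prefix: 'd'
Factored: S -> d S', S' -> x id | num id


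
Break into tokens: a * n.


Scan left to right, longest-match per lexeme
Tokens: ID(a), OP(*), ID(n)


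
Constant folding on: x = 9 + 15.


9 + 15 = 24 at compile time
Optimized: x = 24


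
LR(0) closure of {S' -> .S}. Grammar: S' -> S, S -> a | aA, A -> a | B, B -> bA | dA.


Start: S' -> .S
For each item with dot before a nonterminal B, add B -> .γ for every B-production
Closure: [S' -> .S, S -> .a, S -> .aA]


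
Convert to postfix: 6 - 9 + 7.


Left to right (same or higher precedence on left)
Postfix: 6 9 - 7 +


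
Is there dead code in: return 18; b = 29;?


statement follows a return and is unreachable
Dead: 'b = 29'


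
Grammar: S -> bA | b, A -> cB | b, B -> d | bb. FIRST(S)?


Per alternative of S: FIRST(bA) = {b}; FIRST(b) = {b}
FIRST(S) = {b}


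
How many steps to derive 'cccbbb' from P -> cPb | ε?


Derivation: P => cPb => ccPbb => cccPbbb => cccbbb
Steps: 4


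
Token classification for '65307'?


Pattern: digits only
Type: INTEGER_LITERAL


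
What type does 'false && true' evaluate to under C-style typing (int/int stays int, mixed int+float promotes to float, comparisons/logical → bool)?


Operand types: bool && bool
Rule: logical operators take bool operands and yield bool
Result type: bool


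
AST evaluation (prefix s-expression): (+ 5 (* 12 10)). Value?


Evaluate inner: (* 12 10) = 120
Evaluate root: (+ 5 120) = 125
Result: 125


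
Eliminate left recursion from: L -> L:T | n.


Left-recursive alternatives: L:T; non-recursive: n
Introduce L': L -> nL', L' -> :TL' | ε


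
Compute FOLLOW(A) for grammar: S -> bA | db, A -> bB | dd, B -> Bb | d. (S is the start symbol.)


$ ∈ FOLLOW(S). For each A -> αBβ: add FIRST(β)\{ε} to FOLLOW(B); if β nullable, add FOLLOW(A).
FOLLOW(A) = {$}


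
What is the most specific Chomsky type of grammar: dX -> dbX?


LHS has context (more than one symbol) and |LHS| ≤ |RHS|
Classification: Type 1 (Context-Sensitive)


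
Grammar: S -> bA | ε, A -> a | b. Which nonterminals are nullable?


A nonterminal is nullable iff some alternative derives ε (directly, or every symbol in it is nullable)
Nullable: {S}


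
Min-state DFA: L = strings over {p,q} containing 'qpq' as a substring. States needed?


KMP-style automaton: 3 progress states + 1 absorbing accept = 4
Minimal DFA: 4 states


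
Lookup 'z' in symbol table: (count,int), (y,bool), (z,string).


Lookup 'z' → type string


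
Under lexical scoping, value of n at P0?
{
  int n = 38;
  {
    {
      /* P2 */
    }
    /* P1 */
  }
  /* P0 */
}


n declared in the same block as P0
n = 38


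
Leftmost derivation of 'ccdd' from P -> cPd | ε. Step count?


Derivation: P => cPd => ccPdd => ccdd
Steps: 3


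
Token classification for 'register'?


Pattern: reserved word
Type: KEYWORD


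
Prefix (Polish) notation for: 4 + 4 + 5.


left-to-right (same/higher precedence on left): tree is (+ (+ 4 4) 5)
Prefix: + + 4 4 5


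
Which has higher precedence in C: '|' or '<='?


'<=' is relational (level 7); '|' is bitwise OR (level 3)
Higher level binds tighter
'<=' has higher precedence than '|'


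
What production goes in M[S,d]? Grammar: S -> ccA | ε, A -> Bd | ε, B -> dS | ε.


For [S, d]: ε is nullable and 'd' ∈ FOLLOW(S)
Entry: S -> ε


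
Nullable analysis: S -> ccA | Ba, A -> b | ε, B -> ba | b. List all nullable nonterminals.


A nonterminal is nullable iff some alternative derives ε (directly, or every symbol in it is nullable)
Nullable: {A}


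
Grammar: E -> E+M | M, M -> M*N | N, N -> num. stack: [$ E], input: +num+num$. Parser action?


shift '+' to continue E -> E+M
Action: shift


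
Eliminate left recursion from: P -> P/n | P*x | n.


Left-recursive alternatives: P/n, P*x; non-recursive: n
Introduce P': P -> nP', P' -> /nP' | *xP' | ε


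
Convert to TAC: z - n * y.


Break into single-operator statements:
t1 = n * y
t2 = z - t1


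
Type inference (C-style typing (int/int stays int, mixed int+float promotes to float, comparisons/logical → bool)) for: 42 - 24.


Operand types: int - int
Rule: mixed int/float promotes to float; int/int stays int
Result type: int


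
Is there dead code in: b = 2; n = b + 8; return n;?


b is read by n's definition; n is returned
No dead code


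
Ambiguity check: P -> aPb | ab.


balanced a^n…b^n: each string has a unique parse
Unambiguous


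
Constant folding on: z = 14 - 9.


14 - 9 = 5 at compile time
Optimized: z = 5


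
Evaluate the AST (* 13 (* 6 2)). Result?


Evaluate inner: (* 6 2) = 12
Evaluate root: (* 13 12) = 156
Result: 156


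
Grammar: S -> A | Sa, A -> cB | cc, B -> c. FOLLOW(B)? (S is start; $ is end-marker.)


$ ∈ FOLLOW(S). For each A -> αBβ: add FIRST(β)\{ε} to FOLLOW(B); if β nullable, add FOLLOW(A).
FOLLOW(B) = {$, a}


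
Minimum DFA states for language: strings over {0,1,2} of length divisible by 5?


Track length mod 5: states 0..4, accept at 0
Minimal DFA: 5 states


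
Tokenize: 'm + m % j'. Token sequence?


Scan left to right, longest-match per lexeme
Tokens: ID(m), OP(+), ID(m), OP(%), ID(j)


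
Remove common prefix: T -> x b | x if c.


Common prefix: 'x'
Factored: T -> x T', T' -> b | if c


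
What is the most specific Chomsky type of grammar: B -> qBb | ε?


Single nonterminal LHS, but q^n b^n is not regular
Classification: Type 2 (Context-Free)


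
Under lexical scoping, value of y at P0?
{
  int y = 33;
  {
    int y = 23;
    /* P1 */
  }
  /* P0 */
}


y declared in the same block as P0
y = 33


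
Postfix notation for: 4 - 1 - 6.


Left to right (same or higher precedence on left)
Postfix: 4 1 - 6 -


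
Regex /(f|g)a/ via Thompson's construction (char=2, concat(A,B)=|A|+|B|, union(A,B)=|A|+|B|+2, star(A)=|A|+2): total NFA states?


Syntax tree has 3 char leaf(s), 1 union(s), 0 star(s)
chars contribute 3×2 = 6; each union adds +2; each star adds +2
Total: 6 + 2 + 0 = 8 states


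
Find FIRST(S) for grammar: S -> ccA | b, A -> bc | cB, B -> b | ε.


Per alternative of S: FIRST(ccA) = {c}; FIRST(b) = {b}
FIRST(S) = {b, c}


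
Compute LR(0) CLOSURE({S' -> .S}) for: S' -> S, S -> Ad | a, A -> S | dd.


Start: S' -> .S
For each item with dot before a nonterminal B, add B -> .γ for every B-production
Closure: [S' -> .S, S -> .Ad, S -> .a, A -> .S, A -> .dd]


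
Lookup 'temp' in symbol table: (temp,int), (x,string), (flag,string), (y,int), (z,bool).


Lookup 'temp' → type int


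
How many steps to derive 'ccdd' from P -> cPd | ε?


Derivation: P => cPd => ccPdd => ccdd
Steps: 3


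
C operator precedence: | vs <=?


'<=' is relational (level 7); '|' is bitwise OR (level 3)
Higher level binds tighter
'<=' has higher precedence than '|'


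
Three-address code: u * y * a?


Break into single-operator statements:
t1 = u * y
t2 = t1 * a


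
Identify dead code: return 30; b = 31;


statement follows a return and is unreachable
Dead: 'b = 31'


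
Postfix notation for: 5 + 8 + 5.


Left to right (same or higher precedence on left)
Postfix: 5 8 + 5 +


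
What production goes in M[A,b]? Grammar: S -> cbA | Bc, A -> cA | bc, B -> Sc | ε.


For [A, b]: 'b' ∈ FIRST(bc)
Entry: A -> bc


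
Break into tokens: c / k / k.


Scan left to right, longest-match per lexeme
Tokens: ID(c), OP(/), ID(k), OP(/), ID(k)


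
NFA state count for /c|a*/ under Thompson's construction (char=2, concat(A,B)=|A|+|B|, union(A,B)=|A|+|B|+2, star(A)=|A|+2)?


Syntax tree has 2 char leaf(s), 1 union(s), 1 star(s)
chars contribute 2×2 = 4; each union adds +2; each star adds +2
Total: 4 + 2 + 2 = 8 states


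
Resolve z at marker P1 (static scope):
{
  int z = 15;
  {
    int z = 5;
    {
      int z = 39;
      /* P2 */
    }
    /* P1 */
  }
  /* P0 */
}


z declared in the same block as P1
z = 5


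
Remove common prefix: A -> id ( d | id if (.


Common prefix: 'id'
Factored: A -> id A', A' -> ( d | if (


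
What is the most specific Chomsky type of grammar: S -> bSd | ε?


Single nonterminal LHS, but b^n d^n is not regular
Classification: Type 2 (Context-Free)


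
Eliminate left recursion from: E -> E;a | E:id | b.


Left-recursive alternatives: E;a, E:id; non-recursive: b
Introduce E': E -> bE', E' -> ;aE' | :idE' | ε


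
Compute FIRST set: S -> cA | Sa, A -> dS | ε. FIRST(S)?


Per alternative of S: FIRST(cA) = {c}; FIRST(Sa) = {c}
FIRST(S) = {c}


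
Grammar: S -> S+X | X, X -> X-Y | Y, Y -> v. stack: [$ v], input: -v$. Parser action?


'v' on top is the handle for Y -> v
Action: reduce (Y -> v)


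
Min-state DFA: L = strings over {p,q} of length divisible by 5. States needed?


Track length mod 5: states 0..4, accept at 0
Minimal DFA: 5 states


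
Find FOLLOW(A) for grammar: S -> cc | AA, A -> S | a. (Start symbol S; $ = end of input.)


$ ∈ FOLLOW(S). For each A -> αBβ: add FIRST(β)\{ε} to FOLLOW(B); if β nullable, add FOLLOW(A).
FOLLOW(A) = {$, a, c}


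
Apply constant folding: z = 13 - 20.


13 - 20 = -7 at compile time
Optimized: z = -7


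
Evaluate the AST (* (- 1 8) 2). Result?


Evaluate inner: (- 1 8) = -7
Evaluate root: (* -7 2) = -14
Result: -14


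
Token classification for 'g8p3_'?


Pattern: letter/underscore followed by alphanumerics, not a keyword
Type: IDENTIFIER


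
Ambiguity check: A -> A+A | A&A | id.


'id+id&id' has two parse trees (no precedence encoded between + and &)
Ambiguous


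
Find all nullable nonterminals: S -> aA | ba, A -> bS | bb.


A nonterminal is nullable iff some alternative derives ε (directly, or every symbol in it is nullable)
Nullable: {}


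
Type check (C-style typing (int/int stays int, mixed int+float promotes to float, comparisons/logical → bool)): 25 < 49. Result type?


Operand types: int < int
Rule: comparison yields bool
Result type: bool


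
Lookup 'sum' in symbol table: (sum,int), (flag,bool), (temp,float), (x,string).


Lookup 'sum' → type int


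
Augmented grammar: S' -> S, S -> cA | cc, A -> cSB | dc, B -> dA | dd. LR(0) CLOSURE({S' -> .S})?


Start: S' -> .S
For each item with dot before a nonterminal B, add B -> .γ for every B-production
Closure: [S' -> .S, S -> .cA, S -> .cc]


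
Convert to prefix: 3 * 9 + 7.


left-to-right (same/higher precedence on left): tree is (+ (* 3 9) 7)
Prefix: + * 3 9 7


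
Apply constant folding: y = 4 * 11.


4 * 11 = 44 at compile time
Optimized: y = 44


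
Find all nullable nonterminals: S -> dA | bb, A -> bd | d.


A nonterminal is nullable iff some alternative derives ε (directly, or every symbol in it is nullable)
Nullable: {}


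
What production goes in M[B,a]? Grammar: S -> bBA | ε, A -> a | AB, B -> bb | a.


For [B, a]: 'a' ∈ FIRST(a)
Entry: B -> a


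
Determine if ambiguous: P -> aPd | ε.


balanced a^n…d^n: each string has a unique parse
Unambiguous


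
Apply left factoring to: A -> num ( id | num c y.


Common prefix: 'num'
Factored: A -> num A', A' -> ( id | c y


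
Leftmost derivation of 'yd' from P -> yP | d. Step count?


Derivation: P => yP => yd
Steps: 2


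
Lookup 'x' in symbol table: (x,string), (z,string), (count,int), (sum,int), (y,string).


Lookup 'x' → type string


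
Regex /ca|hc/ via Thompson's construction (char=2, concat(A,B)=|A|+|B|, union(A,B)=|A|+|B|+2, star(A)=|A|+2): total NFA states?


Syntax tree has 4 char leaf(s), 1 union(s), 0 star(s)
chars contribute 4×2 = 8; each union adds +2; each star adds +2
Total: 8 + 2 + 0 = 10 states


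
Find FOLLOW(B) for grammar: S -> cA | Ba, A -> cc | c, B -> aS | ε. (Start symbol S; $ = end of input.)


$ ∈ FOLLOW(S). For each A -> αBβ: add FIRST(β)\{ε} to FOLLOW(B); if β nullable, add FOLLOW(A).
FOLLOW(B) = {a}


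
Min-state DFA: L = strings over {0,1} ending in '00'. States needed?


Track the longest suffix of input matching a prefix of '00': 3 classes (prefixes of length 0..2)
Minimal DFA: 3 states


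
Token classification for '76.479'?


Pattern: digits with a decimal point
Type: FLOAT_LITERAL


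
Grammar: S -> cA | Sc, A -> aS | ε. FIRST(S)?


Per alternative of S: FIRST(cA) = {c}; FIRST(Sc) = {c}
FIRST(S) = {c}


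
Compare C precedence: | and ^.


'^' is bitwise XOR (level 4); '|' is bitwise OR (level 3)
Higher level binds tighter
'^' has higher precedence than '|'


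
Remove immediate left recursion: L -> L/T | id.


Left-recursive alternatives: L/T; non-recursive: id
Introduce L': L -> idL', L' -> /TL' | ε


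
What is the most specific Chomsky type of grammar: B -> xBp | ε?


Single nonterminal LHS, but x^n p^n is not regular
Classification: Type 2 (Context-Free)


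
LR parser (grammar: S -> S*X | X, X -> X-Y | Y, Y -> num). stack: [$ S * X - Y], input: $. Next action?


handle 'X-Y' on top
Action: reduce (X -> X-Y)


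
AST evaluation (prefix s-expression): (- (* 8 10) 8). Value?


Evaluate inner: (* 8 10) = 80
Evaluate root: (- 80 8) = 72
Result: 72


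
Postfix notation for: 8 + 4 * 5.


* has higher precedence, evaluate 4*5 first
Postfix: 8 4 5 * +


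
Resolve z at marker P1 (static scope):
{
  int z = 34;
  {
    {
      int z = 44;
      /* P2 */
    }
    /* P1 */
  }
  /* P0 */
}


P1's block does not declare z; resolves to the enclosing declaration at depth 0
z = 34


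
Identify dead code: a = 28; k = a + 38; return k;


a is read by k's definition; k is returned
No dead code


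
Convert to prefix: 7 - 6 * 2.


'*' binds tighter: tree is (- 7 (* 6 2))
Prefix: - 7 * 6 2


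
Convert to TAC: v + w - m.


Break into single-operator statements:
t1 = v + w
t2 = t1 - m


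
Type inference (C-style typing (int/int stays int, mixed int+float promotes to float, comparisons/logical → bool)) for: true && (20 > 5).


Operand types: bool && bool
Rule: logical operators take bool operands and yield bool
Result type: bool


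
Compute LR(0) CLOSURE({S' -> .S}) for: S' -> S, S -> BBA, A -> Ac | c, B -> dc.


Start: S' -> .S
For each item with dot before a nonterminal B, add B -> .γ for every B-production
Closure: [S' -> .S, S -> .BBA, B -> .dc]


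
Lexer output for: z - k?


Scan left to right, longest-match per lexeme
Tokens: ID(z), OP(-), ID(k)


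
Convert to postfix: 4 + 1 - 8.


Left to right (same or higher precedence on left)
Postfix: 4 1 + 8 -


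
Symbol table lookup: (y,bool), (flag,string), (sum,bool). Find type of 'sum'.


Lookup 'sum' → type bool


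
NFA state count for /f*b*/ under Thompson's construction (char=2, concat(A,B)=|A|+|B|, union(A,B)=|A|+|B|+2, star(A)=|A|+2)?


Syntax tree has 2 char leaf(s), 0 union(s), 2 star(s)
chars contribute 2×2 = 4; each union adds +2; each star adds +2
Total: 4 + 0 + 4 = 8 states


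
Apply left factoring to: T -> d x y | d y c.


Common prefix: 'd'
Factored: T -> d T', T' -> x y | y c


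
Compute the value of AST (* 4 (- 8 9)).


Evaluate inner: (- 8 9) = -1
Evaluate root: (* 4 -1) = -4
Result: -4


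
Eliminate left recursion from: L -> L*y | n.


Left-recursive alternatives: L*y; non-recursive: n
Introduce L': L -> nL', L' -> *yL' | ε


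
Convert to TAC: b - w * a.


Break into single-operator statements:
t1 = w * a
t2 = b - t1


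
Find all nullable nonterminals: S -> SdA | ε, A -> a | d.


A nonterminal is nullable iff some alternative derives ε (directly, or every symbol in it is nullable)
Nullable: {S}


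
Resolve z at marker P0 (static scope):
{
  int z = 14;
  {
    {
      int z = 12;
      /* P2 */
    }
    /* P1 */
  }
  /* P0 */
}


z declared in the same block as P0
z = 14


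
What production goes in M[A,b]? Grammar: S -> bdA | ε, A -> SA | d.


For [A, b]: 'b' ∈ FIRST(SA)
Entry: A -> SA


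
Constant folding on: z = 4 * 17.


4 * 17 = 68 at compile time
Optimized: z = 68


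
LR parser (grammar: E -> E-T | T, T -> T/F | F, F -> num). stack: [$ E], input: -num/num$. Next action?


shift '-' to continue E -> E-T
Action: shift


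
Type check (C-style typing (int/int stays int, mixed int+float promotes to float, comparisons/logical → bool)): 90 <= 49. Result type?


Operand types: int <= int
Rule: comparison yields bool
Result type: bool


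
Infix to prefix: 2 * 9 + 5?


left-to-right (same/higher precedence on left): tree is (+ (* 2 9) 5)
Prefix: + * 2 9 5


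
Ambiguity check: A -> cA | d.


right-linear, alternatives start with distinct terminals 'c' vs 'd': unique leftmost derivation
Unambiguous


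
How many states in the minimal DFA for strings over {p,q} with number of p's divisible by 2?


Track (count of p) mod 2: states 0..1, accept at 0
Minimal DFA: 2 states


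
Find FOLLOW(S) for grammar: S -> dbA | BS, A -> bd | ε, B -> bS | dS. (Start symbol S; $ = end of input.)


$ ∈ FOLLOW(S). For each A -> αBβ: add FIRST(β)\{ε} to FOLLOW(B); if β nullable, add FOLLOW(A).
FOLLOW(S) = {$, b, d}


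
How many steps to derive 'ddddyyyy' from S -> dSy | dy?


Derivation: S => dSy => ddSyy => dddSyyy => ddddyyyy
Steps: 4


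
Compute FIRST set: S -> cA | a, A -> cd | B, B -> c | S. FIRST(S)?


Per alternative of S: FIRST(cA) = {c}; FIRST(a) = {a}
FIRST(S) = {a, c}


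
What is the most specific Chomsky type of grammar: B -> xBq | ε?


Single nonterminal LHS, but x^n q^n is not regular
Classification: Type 2 (Context-Free)


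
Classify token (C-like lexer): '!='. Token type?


Pattern: operator symbol
Type: OPERATOR


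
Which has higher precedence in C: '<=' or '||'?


'<=' is relational (level 7); '||' is logical OR (level 1)
Higher level binds tighter
'<=' has higher precedence than '||'


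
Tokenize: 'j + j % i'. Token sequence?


Scan left to right, longest-match per lexeme
Tokens: ID(j), OP(+), ID(j), OP(%), ID(i)


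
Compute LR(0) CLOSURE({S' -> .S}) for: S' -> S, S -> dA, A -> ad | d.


Start: S' -> .S
For each item with dot before a nonterminal B, add B -> .γ for every B-production
Closure: [S' -> .S, S -> .dA]


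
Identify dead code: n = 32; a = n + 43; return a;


n is read by a's definition; a is returned
No dead code


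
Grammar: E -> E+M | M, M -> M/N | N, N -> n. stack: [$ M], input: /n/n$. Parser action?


shift '/' to continue M -> M/N
Action: shift


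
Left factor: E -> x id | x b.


Common prefix: 'x'
Factored: E -> x E', E' -> id | b


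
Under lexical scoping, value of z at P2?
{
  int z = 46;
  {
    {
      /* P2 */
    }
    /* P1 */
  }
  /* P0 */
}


P2's block does not declare z; resolves to the enclosing declaration at depth 0
z = 46


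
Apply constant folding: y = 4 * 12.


4 * 12 = 48 at compile time
Optimized: y = 48


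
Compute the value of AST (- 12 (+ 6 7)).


Evaluate inner: (+ 6 7) = 13
Evaluate root: (- 12 13) = -1
Result: -1


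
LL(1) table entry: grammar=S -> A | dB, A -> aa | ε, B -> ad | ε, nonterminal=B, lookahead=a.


For [B, a]: 'a' ∈ FIRST(ad)
Entry: B -> ad


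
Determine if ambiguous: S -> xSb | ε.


balanced x^n…b^n: each string has a unique parse
Unambiguous


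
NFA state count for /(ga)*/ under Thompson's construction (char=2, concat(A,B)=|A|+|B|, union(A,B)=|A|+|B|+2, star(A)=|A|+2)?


Syntax tree has 2 char leaf(s), 0 union(s), 1 star(s)
chars contribute 2×2 = 4; each union adds +2; each star adds +2
Total: 4 + 0 + 2 = 6 states


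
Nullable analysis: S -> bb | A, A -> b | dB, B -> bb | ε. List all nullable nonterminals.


A nonterminal is nullable iff some alternative derives ε (directly, or every symbol in it is nullable)
Nullable: {B}


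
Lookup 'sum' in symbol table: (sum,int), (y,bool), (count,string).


Lookup 'sum' → type int


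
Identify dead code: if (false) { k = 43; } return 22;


condition is constant false, so the whole block is unreachable
Dead: 'if (false) { k = 43; }'


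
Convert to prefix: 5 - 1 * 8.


'*' binds tighter: tree is (- 5 (* 1 8))
Prefix: - 5 * 1 8


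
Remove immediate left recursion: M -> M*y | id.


Left-recursive alternatives: M*y; non-recursive: id
Introduce M': M -> idM', M' -> *yM' | ε


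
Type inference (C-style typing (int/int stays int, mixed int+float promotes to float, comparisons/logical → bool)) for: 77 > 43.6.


Operand types: int > float
Rule: comparison yields bool
Result type: bool


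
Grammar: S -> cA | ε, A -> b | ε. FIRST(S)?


Per alternative of S: FIRST(cA) = {c}; FIRST(ε) = {ε}
FIRST(S) = {c, ε}


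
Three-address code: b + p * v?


Break into single-operator statements:
t1 = p * v
t2 = b + t1


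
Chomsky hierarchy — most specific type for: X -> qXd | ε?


Single nonterminal LHS, but q^n d^n is not regular
Classification: Type 2 (Context-Free)


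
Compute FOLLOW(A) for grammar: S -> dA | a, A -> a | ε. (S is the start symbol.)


$ ∈ FOLLOW(S). For each A -> αBβ: add FIRST(β)\{ε} to FOLLOW(B); if β nullable, add FOLLOW(A).
FOLLOW(A) = {$}


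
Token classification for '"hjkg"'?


Pattern: double-quoted sequence
Type: STRING_LITERAL


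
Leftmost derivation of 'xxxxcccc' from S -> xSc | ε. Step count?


Derivation: S => xSc => xxScc => xxxSccc => xxxxScccc => xxxxcccc
Steps: 5


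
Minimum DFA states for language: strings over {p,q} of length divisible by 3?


Track length mod 3: states 0..2, accept at 0
Minimal DFA: 3 states


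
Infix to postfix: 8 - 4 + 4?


Left to right (same or higher precedence on left)
Postfix: 8 4 - 4 +


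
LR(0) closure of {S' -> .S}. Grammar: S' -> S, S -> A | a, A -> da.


Start: S' -> .S
For each item with dot before a nonterminal B, add B -> .γ for every B-production
Closure: [S' -> .S, S -> .A, S -> .a, A -> .da]


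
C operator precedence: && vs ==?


'==' is equality (level 6); '&&' is logical AND (level 2)
Higher level binds tighter
'==' has higher precedence than '&&'


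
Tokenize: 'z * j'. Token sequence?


Scan left to right, longest-match per lexeme
Tokens: ID(z), OP(*), ID(j)


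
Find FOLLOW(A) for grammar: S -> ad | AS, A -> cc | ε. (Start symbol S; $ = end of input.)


$ ∈ FOLLOW(S). For each A -> αBβ: add FIRST(β)\{ε} to FOLLOW(B); if β nullable, add FOLLOW(A).
FOLLOW(A) = {a, c}


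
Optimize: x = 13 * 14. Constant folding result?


13 * 14 = 182 at compile time
Optimized: x = 182


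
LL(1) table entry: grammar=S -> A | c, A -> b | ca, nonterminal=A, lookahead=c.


For [A, c]: 'c' ∈ FIRST(ca)
Entry: A -> ca


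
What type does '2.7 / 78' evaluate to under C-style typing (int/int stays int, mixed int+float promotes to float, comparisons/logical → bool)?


Operand types: float / int
Rule: mixed int/float promotes to float; int/int stays int
Result type: float


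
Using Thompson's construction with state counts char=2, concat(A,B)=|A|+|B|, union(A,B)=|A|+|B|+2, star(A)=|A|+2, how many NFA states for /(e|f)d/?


Syntax tree has 3 char leaf(s), 1 union(s), 0 star(s)
chars contribute 3×2 = 6; each union adds +2; each star adds +2
Total: 6 + 2 + 0 = 8 states


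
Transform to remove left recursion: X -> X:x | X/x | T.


Left-recursive alternatives: X:x, X/x; non-recursive: T
Introduce X': X -> TX', X' -> :xX' | /xX' | ε


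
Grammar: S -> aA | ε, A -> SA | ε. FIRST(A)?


Per alternative of A: FIRST(SA) = {a, ε}; FIRST(ε) = {ε}
FIRST(A) = {a, ε}


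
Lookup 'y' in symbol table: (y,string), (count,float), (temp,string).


Lookup 'y' → type string


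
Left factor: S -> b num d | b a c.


Common prefix: 'b'
Factored: S -> b S', S' -> num d | a c


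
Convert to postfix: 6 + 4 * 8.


* has higher precedence, evaluate 4*8 first
Postfix: 6 4 8 * +


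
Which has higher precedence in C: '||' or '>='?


'>=' is relational (level 7); '||' is logical OR (level 1)
Higher level binds tighter
'>=' has higher precedence than '||'


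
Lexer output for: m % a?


Scan left to right, longest-match per lexeme
Tokens: ID(m), OP(%), ID(a)


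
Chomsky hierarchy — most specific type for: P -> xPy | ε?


Single nonterminal LHS, but x^n y^n is not regular
Classification: Type 2 (Context-Free)


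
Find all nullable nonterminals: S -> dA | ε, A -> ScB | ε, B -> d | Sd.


A nonterminal is nullable iff some alternative derives ε (directly, or every symbol in it is nullable)
Nullable: {A, S}


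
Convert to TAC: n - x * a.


Break into single-operator statements:
t1 = x * a
t2 = n - t1


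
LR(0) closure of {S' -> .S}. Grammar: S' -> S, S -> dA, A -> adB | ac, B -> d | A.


Start: S' -> .S
For each item with dot before a nonterminal B, add B -> .γ for every B-production
Closure: [S' -> .S, S -> .dA]


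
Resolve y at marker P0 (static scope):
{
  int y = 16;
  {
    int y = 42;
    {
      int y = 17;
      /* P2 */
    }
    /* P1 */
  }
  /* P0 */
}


y declared in the same block as P0
y = 16


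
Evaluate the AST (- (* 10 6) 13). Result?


Evaluate inner: (* 10 6) = 60
Evaluate root: (- 60 13) = 47
Result: 47


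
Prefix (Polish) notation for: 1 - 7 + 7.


left-to-right (same/higher precedence on left): tree is (+ (- 1 7) 7)
Prefix: + - 1 7 7


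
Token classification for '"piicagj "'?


Pattern: double-quoted sequence
Type: STRING_LITERAL


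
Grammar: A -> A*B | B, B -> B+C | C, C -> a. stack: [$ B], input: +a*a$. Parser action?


shift '+' to continue B -> B+C
Action: shift


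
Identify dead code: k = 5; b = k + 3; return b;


k is read by b's definition; b is returned
No dead code
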